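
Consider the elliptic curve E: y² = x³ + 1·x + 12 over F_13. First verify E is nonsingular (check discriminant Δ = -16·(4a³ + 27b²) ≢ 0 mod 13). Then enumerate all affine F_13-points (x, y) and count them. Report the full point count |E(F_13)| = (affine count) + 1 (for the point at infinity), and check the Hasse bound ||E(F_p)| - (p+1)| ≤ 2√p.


Affine points = {(0, 5), (0, 8), (1, 1), (1, 12), (2, 3), (2, 10), (3, 4), (3, 9), (5, 5), (5, 8), (6, 0), (8, 5), (8, 8), (9, 3), (9, 10), (12, 6), (12, 7)}; affine count = 17; |E(F_13)| = 18.

Discriminant check: Δ ∝ 4a³ + 27b² = 4·1³ + 27·12² = 4·1 + 27·144 ≡ 5 (mod 13). Nonzero ⇒ E is nonsingular.
For each x ∈ F_13, compute rhs = x³ + 1·x + 12 mod 13, then count y ∈ F_13 with y² ≡ rhs.
  x = 0: rhs = 12, matching y values: 5, 8 (2 points).
  x = 1: rhs = 1, matching y values: 1, 12 (2 points).
  x = 2: rhs = 9, matching y values: 3, 10 (2 points).
  x = 3: rhs = 3, matching y values: 4, 9 (2 points).
  x = 4: rhs = 2, matching y values: none (0 points).
  x = 5: rhs = 12, matching y values: 5, 8 (2 points).
  x = 6: rhs = 0, matching y values: 0 (1 points).
  x = 7: rhs = 11, matching y values: none (0 points).
  x = 8: rhs = 12, matching y values: 5, 8 (2 points).
  x = 9: rhs = 9, matching y values: 3, 10 (2 points).
  x = 10: rhs = 8, matching y values: none (0 points).
  x = 11: rhs = 2, matching y values: none (0 points).
  x = 12: rhs = 10, matching y values: 6, 7 (2 points).
Total affine count: 17.
Full point count |E(F_13)| = 17 + 1 = 18.
Hasse bound: |18 − (13+1)| = |4| = 4 ≤ 2√13 ≈ 7.2111 ✓.


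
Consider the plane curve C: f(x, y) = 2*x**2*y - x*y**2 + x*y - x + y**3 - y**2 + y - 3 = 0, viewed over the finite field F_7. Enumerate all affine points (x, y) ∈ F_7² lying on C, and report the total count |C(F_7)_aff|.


Affine F_7-points: {(0, 4), (1, 5), (2, 3), (4, 0), (5, 3), (6, 4), (6, 5)}; count = 7.

For each of the 49 pairs (x, y) ∈ F_7², evaluate f(x, y) mod 7. Record the zeros.
  x = 0: [0↦4, 1↦5, 2↦3, 3↦4, 4↦0, 5↦4, 6↦1]  zeros at y ∈ {4}
  x = 1: [0↦3, 1↦6, 2↦4, 3↦3, 4↦2, 5↦0, 6↦3]  zeros at y ∈ {5}
  x = 2: [0↦2, 1↦4, 2↦6, 3↦0, 4↦6, 5↦2, 6↦1]  zeros at y ∈ {3}
  x = 3: [0↦1, 1↦6, 2↦2, 3↦2, 4↦5, 5↦3, 6↦2]  zeros at y ∈ ∅
  x = 4: [0↦0, 1↦5, 2↦6, 3↦2, 4↦6, 5↦3, 6↦6]  zeros at y ∈ {0}
  x = 5: [0↦6, 1↦1, 2↦4, 3↦0, 4↦2, 5↦2, 6↦6]  zeros at y ∈ {3}
  x = 6: [0↦5, 1↦1, 2↦3, 3↦3, 4↦0, 5↦0, 6↦2]  zeros at y ∈ {4, 5}
Collecting zeros: affine points = {(0, 4), (1, 5), (2, 3), (4, 0), (5, 3), (6, 4), (6, 5)}.
Total count |C(F_7)_aff| = 7.


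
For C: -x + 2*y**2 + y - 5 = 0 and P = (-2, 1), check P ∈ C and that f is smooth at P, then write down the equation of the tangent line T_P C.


Tangent line at P: -x + 5*y - 7 = 0.

Step 1: f(-2, 1) = 0, so P lies on C.
Step 2: partial derivatives
  f_x(x, y) = -1, f_y(x, y) = 4*y + 1.
  f_x(P) = -1, f_y(P) = 5 (gradient nonzero, so P is smooth).
Step 3: tangent line at P: -1·(x − -2) + 5·(y − 1) = 0.
Expanding: -x + 5*y - 7 = 0.


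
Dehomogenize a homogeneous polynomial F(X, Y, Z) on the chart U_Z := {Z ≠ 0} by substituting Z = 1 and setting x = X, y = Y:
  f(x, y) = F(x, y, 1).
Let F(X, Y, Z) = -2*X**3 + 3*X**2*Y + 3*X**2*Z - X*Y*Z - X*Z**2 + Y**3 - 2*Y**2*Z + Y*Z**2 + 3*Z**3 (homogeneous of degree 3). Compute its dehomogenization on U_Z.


f(x, y) = -2*x**3 + 3*x**2*y + 3*x**2 - x*y - x + y**3 - 2*y**2 + y + 3

On U_Z we set Z = 1. Each monomial c·X^i·Y^j·Z^k in F becomes c·x^i·y^j·1^k = c·x^i·y^j.
Substituting Z = 1: F(X, Y, 1) = -2*x**3 + 3*x**2*y + 3*x**2 - x*y - x + y**3 - 2*y**2 + y + 3.
Note: deg(f) ≤ deg(F) = 3; strict inequality happens when F is divisible by Z (lost terms).


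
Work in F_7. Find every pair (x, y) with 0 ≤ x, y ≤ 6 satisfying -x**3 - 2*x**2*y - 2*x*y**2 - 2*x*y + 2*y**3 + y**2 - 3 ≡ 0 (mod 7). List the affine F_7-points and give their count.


Affine F_7-points: {(0, 1), (1, 1), (1, 2), (2, 4), (4, 1), (4, 3)}; count = 6.

For each of the 49 pairs (x, y) ∈ F_7², evaluate f(x, y) mod 7. Record the zeros.
  x = 0: [0↦4, 1↦0, 2↦3, 3↦4, 4↦1, 5↦6, 6↦3]  zeros at y ∈ {1}
  x = 1: [0↦3, 1↦0, 2↦0, 3↦1, 4↦1, 5↦5, 6↦4]  zeros at y ∈ {1, 2}
  x = 2: [0↦3, 1↦4, 2↦4, 3↦1, 4↦0, 5↦6, 6↦3]  zeros at y ∈ {4}
  x = 3: [0↦5, 1↦6, 2↦2, 3↦5, 4↦6, 5↦3, 6↦1]  zeros at y ∈ ∅
  x = 4: [0↦3, 1↦0, 2↦2, 3↦0, 4↦6, 5↦4, 6↦6]  zeros at y ∈ {1, 3}
  x = 5: [0↦5, 1↦1, 2↦5, 3↦1, 4↦1, 5↦3, 6↦5]  zeros at y ∈ ∅
  x = 6: [0↦5, 1↦3, 2↦5, 3↦2, 4↦6, 5↦1, 6↦6]  zeros at y ∈ ∅
Collecting zeros: affine points = {(0, 1), (1, 1), (1, 2), (2, 4), (4, 1), (4, 3)}.
Total count |C(F_7)_aff| = 6.


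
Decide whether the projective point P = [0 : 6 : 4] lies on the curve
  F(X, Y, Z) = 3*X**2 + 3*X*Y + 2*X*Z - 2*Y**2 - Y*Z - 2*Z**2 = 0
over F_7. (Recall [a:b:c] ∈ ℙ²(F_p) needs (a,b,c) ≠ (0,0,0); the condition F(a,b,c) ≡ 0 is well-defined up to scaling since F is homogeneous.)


F(0,6,4) ≡ 5 (mod 7); P is NOT on the curve.

Evaluate F(0, 6, 4) term-by-term (mod 7).
  3*X**2 ↦ 3·0·1·1 = 0
  3*X*Y ↦ 3·0·6·1 = 0
  2*X*Z ↦ 2·0·1·4 = 0
  -2*Y**2 ↦ -2·1·36·1 = -72
  -Y*Z ↦ -1·1·6·4 = -24
  -2*Z**2 ↦ -2·1·1·16 = -32
Sum: F(0, 6, 4) = (0) + (0) + (0) + (-72) + (-24) + (-32) = -128.
Reducing mod 7: -128 ≡ 5 (mod 7).
Since F(a, b, c) ≡ 5 ≠ 0 (mod 7), P does NOT lie on the curve.


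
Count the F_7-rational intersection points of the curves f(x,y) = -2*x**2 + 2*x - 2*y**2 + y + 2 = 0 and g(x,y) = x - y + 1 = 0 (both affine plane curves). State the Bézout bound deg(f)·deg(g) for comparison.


Common zeros: ∅; count = 0; Bézout bound = 2.

deg(f) = 2, deg(g) = 1, so Bézout bound = 2.
Scan x ∈ F_7. For each x, list the y ∈ F_7 with f(x, y) ≡ 0 and those with g(x, y) ≡ 0 (mod 7); the common zeros in that column are the intersection.
  x = 0: f ≡ 0 at y ∈ ∅; g ≡ 0 at y ∈ {1}; common: ∅.
  x = 1: f ≡ 0 at y ∈ ∅; g ≡ 0 at y ∈ {2}; common: ∅.
  x = 2: f ≡ 0 at y ∈ ∅; g ≡ 0 at y ∈ {3}; common: ∅.
  x = 3: f ≡ 0 at y ∈ ∅; g ≡ 0 at y ∈ {4}; common: ∅.
  x = 4: f ≡ 0 at y ∈ {2}; g ≡ 0 at y ∈ {5}; common: ∅.
  x = 5: f ≡ 0 at y ∈ ∅; g ≡ 0 at y ∈ {6}; common: ∅.
  x = 6: f ≡ 0 at y ∈ ∅; g ≡ 0 at y ∈ {0}; common: ∅.
Collecting: common zeros = ∅, so the count is 0.
Comparison with the Bézout bound: 0 ≤ 2 = deg(f)·deg(g), as expected for curves with no common component (the affine F_7-count falls short of the bound because intersections may lie at infinity, over extension fields, or carry multiplicity).


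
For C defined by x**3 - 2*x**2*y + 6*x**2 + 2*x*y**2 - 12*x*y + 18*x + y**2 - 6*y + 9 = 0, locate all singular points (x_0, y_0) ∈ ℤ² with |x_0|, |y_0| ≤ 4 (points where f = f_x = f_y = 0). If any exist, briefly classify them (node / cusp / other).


Singular points: {(0, 3)}; classification: cusp.

Compute partial derivatives:
  f_x = 3*x**2 - 4*x*y + 12*x + 2*y**2 - 12*y + 18.
  f_y = -2*x**2 + 4*x*y - 12*x + 2*y - 6.
Scan x_0 ∈ {−4, ..., 4}. For each x_0, f_y(x_0, y) is a polynomial in y; find its integer roots y ∈ {−4, ..., 4}, then test f_x and f at those candidates.
  x = -4: f_y(-4, y) = 10 - 14*y; no integer root y with |y| ≤ 4.
  x = -3: f_y(-3, y) = 12 - 10*y; no integer root y with |y| ≤ 4.
  x = -2: f_y(-2, y) = 10 - 6*y; no integer root y with |y| ≤ 4.
  x = -1: f_y(-1, y) = 4 - 2*y; vanishes at y ∈ {2}. (-1, 2): f_x = 1 ≠ 0.
  x = 0: f_y(0, y) = 2*y - 6; vanishes at y ∈ {3}. (0, 3): f_x = 0, f = 0 — SINGULAR.
  x = 1: f_y(1, y) = 6*y - 20; no integer root y with |y| ≤ 4.
  x = 2: f_y(2, y) = 10*y - 38; no integer root y with |y| ≤ 4.
  x = 3: f_y(3, y) = 14*y - 60; no integer root y with |y| ≤ 4.
  x = 4: f_y(4, y) = 18*y - 86; no integer root y with |y| ≤ 4.
Only singular point on the grid: (0, 3).
Classify: substitute x = 0 + u, y = 3 + v and expand: f = u**3 - 2*u**2*v + 2*u*v**2 + v**2.
No constant or linear terms (consistent with a singular point). Quadratic part: v**2. Cubic part: u**3 - 2*u**2*v + 2*u*v**2.
The quadratic part v**2 is a perfect square, so there is a single (double) tangent line v = 0, i.e. y = 3. Restricting the cubic part to that line (v = 0) leaves u**3 ≠ 0, so f is not divisible by v and the branch is v² ≈ -u**3 to lowest order — this is a cusp.
Classification: cusp.


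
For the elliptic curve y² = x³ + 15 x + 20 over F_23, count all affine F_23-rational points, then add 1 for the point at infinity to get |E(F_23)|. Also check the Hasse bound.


Affine points = {(1, 6), (1, 17), (2, 9), (2, 14), (3, 0), (4, 11), (4, 12), (5, 6), (5, 17), (6, 2), (6, 21), (7, 10), (7, 13), (8, 10), (8, 13), (15, 3), (15, 20), (16, 3), (16, 20), (17, 6), (17, 17), (18, 2), (18, 21), (22, 2), (22, 21)}; affine count = 25; |E(F_23)| = 26.

Discriminant check: Δ ∝ 4a³ + 27b² = 4·15³ + 27·20² = 4·3375 + 27·400 ≡ 12 (mod 23). Nonzero ⇒ E is nonsingular.
For each x ∈ F_23, compute rhs = x³ + 15·x + 20 mod 23, then count y ∈ F_23 with y² ≡ rhs.
  x = 0: rhs = 20, matching y values: none (0 points).
  x = 1: rhs = 13, matching y values: 6, 17 (2 points).
  x = 2: rhs = 12, matching y values: 9, 14 (2 points).
  x = 3: rhs = 0, matching y values: 0 (1 points).
  x = 4: rhs = 6, matching y values: 11, 12 (2 points).
  x = 5: rhs = 13, matching y values: 6, 17 (2 points).
  x = 6: rhs = 4, matching y values: 2, 21 (2 points).
  x = 7: rhs = 8, matching y values: 10, 13 (2 points).
  x = 8: rhs = 8, matching y values: 10, 13 (2 points).
  x = 9: rhs = 10, matching y values: none (0 points).
  x = 10: rhs = 20, matching y values: none (0 points).
  x = 11: rhs = 21, matching y values: none (0 points).
  x = 12: rhs = 19, matching y values: none (0 points).
  x = 13: rhs = 20, matching y values: none (0 points).
  x = 14: rhs = 7, matching y values: none (0 points).
  x = 15: rhs = 9, matching y values: 3, 20 (2 points).
  x = 16: rhs = 9, matching y values: 3, 20 (2 points).
  x = 17: rhs = 13, matching y values: 6, 17 (2 points).
  x = 18: rhs = 4, matching y values: 2, 21 (2 points).
  x = 19: rhs = 11, matching y values: none (0 points).
  x = 20: rhs = 17, matching y values: none (0 points).
  x = 21: rhs = 5, matching y values: none (0 points).
  x = 22: rhs = 4, matching y values: 2, 21 (2 points).
Total affine count: 25.
Full point count |E(F_23)| = 25 + 1 = 26.
Hasse bound: |26 − (23+1)| = |2| = 2 ≤ 2√23 ≈ 9.5917 ✓.


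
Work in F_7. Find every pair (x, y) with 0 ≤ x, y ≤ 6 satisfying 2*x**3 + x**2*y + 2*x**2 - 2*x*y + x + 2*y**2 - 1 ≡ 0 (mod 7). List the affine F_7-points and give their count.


Affine F_7-points: {(0, 2), (0, 5), (1, 5), (1, 6), (6, 4), (6, 5)}; count = 6.

For each of the 49 pairs (x, y) ∈ F_7², evaluate f(x, y) mod 7. Record the zeros.
  x = 0: [0↦6, 1↦1, 2↦0, 3↦3, 4↦3, 5↦0, 6↦1]  zeros at y ∈ {2, 5}
  x = 1: [0↦4, 1↦5, 2↦3, 3↦5, 4↦4, 5↦0, 6↦0]  zeros at y ∈ {5, 6}
  x = 2: [0↦4, 1↦6, 2↦5, 3↦1, 4↦1, 5↦5, 6↦6]  zeros at y ∈ ∅
  x = 3: [0↦4, 1↦2, 2↦4, 3↦3, 4↦6, 5↦6, 6↦3]  zeros at y ∈ ∅
  x = 4: [0↦2, 1↦5, 2↦5, 3↦2, 4↦3, 5↦1, 6↦3]  zeros at y ∈ ∅
  x = 5: [0↦3, 1↦6, 2↦6, 3↦3, 4↦4, 5↦2, 6↦4]  zeros at y ∈ ∅
  x = 6: [0↦5, 1↦3, 2↦5, 3↦4, 4↦0, 5↦0, 6↦4]  zeros at y ∈ {4, 5}
Collecting zeros: affine points = {(0, 2), (0, 5), (1, 5), (1, 6), (6, 4), (6, 5)}.
Total count |C(F_7)_aff| = 6.


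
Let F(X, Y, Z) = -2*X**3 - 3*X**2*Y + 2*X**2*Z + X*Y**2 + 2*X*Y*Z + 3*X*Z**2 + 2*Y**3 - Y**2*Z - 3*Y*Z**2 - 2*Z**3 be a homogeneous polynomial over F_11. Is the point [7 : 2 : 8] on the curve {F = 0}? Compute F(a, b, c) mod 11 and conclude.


F(7,2,8) ≡ 9 (mod 11); P is NOT on the curve.

Evaluate F(7, 2, 8) term-by-term (mod 11).
  -2*X**3 ↦ -2·343·1·1 = -686
  -3*X**2*Y ↦ -3·49·2·1 = -294
  2*X**2*Z ↦ 2·49·1·8 = 784
  X*Y**2 ↦ 1·7·4·1 = 28
  2*X*Y*Z ↦ 2·7·2·8 = 224
  3*X*Z**2 ↦ 3·7·1·64 = 1344
  2*Y**3 ↦ 2·1·8·1 = 16
  -Y**2*Z ↦ -1·1·4·8 = -32
  -3*Y*Z**2 ↦ -3·1·2·64 = -384
  -2*Z**3 ↦ -2·1·1·512 = -1024
Sum: F(7, 2, 8) = (-686) + (-294) + (784) + (28) + (224) + (1344) + (16) + (-32) + (-384) + (-1024) = -24.
Reducing mod 11: -24 ≡ 9 (mod 11).
Since F(a, b, c) ≡ 9 ≠ 0 (mod 11), P does NOT lie on the curve.


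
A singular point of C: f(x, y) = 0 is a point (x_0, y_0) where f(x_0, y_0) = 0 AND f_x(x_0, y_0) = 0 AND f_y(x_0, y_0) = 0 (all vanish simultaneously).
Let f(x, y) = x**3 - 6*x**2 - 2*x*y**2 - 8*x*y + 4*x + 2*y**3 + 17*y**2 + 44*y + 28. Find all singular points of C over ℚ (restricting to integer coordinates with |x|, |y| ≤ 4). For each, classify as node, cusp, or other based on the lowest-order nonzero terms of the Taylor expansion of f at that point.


Singular points: {(2, -2)}; classification: cusp.

Compute partial derivatives:
  f_x = 3*x**2 - 12*x - 2*y**2 - 8*y + 4.
  f_y = -4*x*y - 8*x + 6*y**2 + 34*y + 44.
Scan x_0 ∈ {−4, ..., 4}. For each x_0, f_y(x_0, y) is a polynomial in y; find its integer roots y ∈ {−4, ..., 4}, then test f_x and f at those candidates.
  x = -4: f_y(-4, y) = 6*y**2 + 50*y + 76; vanishes at y ∈ {-2}. (-4, -2): f_x = 108 ≠ 0.
  x = -3: f_y(-3, y) = 6*y**2 + 46*y + 68; vanishes at y ∈ {-2}. (-3, -2): f_x = 75 ≠ 0.
  x = -2: f_y(-2, y) = 6*y**2 + 42*y + 60; vanishes at y ∈ {-2}. (-2, -2): f_x = 48 ≠ 0.
  x = -1: f_y(-1, y) = 6*y**2 + 38*y + 52; vanishes at y ∈ {-2}. (-1, -2): f_x = 27 ≠ 0.
  x = 0: f_y(0, y) = 6*y**2 + 34*y + 44; vanishes at y ∈ {-2}. (0, -2): f_x = 12 ≠ 0.
  x = 1: f_y(1, y) = 6*y**2 + 30*y + 36; vanishes at y ∈ {-3, -2}. (1, -3): f_x = 1 ≠ 0; (1, -2): f_x = 3 ≠ 0.
  x = 2: f_y(2, y) = 6*y**2 + 26*y + 28; vanishes at y ∈ {-2}. (2, -2): f_x = 0, f = 0 — SINGULAR.
  x = 3: f_y(3, y) = 6*y**2 + 22*y + 20; vanishes at y ∈ {-2}. (3, -2): f_x = 3 ≠ 0.
  x = 4: f_y(4, y) = 6*y**2 + 18*y + 12; vanishes at y ∈ {-2, -1}. (4, -2): f_x = 12 ≠ 0; (4, -1): f_x = 10 ≠ 0.
Only singular point on the grid: (2, -2).
Classify: substitute x = 2 + u, y = -2 + v and expand: f = u**3 - 2*u*v**2 + 2*v**3 + v**2.
No constant or linear terms (consistent with a singular point). Quadratic part: v**2. Cubic part: u**3 - 2*u*v**2 + 2*v**3.
The quadratic part v**2 is a perfect square, so there is a single (double) tangent line v = 0, i.e. y = -2. Restricting the cubic part to that line (v = 0) leaves u**3 ≠ 0, so f is not divisible by v and the branch is v² ≈ -u**3 to lowest order — this is a cusp.
Classification: cusp.


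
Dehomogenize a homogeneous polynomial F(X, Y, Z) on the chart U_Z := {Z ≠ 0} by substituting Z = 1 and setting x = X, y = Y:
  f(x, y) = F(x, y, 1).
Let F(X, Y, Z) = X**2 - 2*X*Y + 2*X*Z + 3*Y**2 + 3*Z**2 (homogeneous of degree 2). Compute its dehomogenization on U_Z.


f(x, y) = x**2 - 2*x*y + 2*x + 3*y**2 + 3

On U_Z we set Z = 1. Each monomial c·X^i·Y^j·Z^k in F becomes c·x^i·y^j·1^k = c·x^i·y^j.
Substituting Z = 1: F(X, Y, 1) = x**2 - 2*x*y + 2*x + 3*y**2 + 3.
Note: deg(f) ≤ deg(F) = 2; strict inequality happens when F is divisible by Z (lost terms).


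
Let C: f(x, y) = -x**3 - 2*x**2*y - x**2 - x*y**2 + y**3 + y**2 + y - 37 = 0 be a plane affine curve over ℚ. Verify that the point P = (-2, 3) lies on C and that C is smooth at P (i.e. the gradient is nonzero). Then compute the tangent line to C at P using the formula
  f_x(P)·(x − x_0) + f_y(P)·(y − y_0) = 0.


Tangent line at P: 7*x + 38*y - 100 = 0.

Step 1: f(-2, 3) = 0, so P lies on C.
Step 2: partial derivatives
  f_x(x, y) = -3*x**2 - 4*x*y - 2*x - y**2, f_y(x, y) = -2*x**2 - 2*x*y + 3*y**2 + 2*y + 1.
  f_x(P) = 7, f_y(P) = 38 (gradient nonzero, so P is smooth).
Step 3: tangent line at P: 7·(x − -2) + 38·(y − 3) = 0.
Expanding: 7*x + 38*y - 100 = 0.


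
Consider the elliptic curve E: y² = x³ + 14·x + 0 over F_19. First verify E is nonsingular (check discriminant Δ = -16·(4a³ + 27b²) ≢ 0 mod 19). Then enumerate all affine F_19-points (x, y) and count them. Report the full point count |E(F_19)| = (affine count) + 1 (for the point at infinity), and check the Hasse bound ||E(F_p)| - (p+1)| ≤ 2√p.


Affine points = {(0, 0), (2, 6), (2, 13), (4, 5), (4, 14), (5, 9), (5, 10), (7, 2), (7, 17), (8, 4), (8, 15), (9, 0), (10, 0), (13, 2), (13, 17), (16, 8), (16, 11), (18, 2), (18, 17)}; affine count = 19; |E(F_19)| = 20.

Discriminant check: Δ ∝ 4a³ + 27b² = 4·14³ + 27·0² = 4·2744 + 27·0 ≡ 13 (mod 19). Nonzero ⇒ E is nonsingular.
For each x ∈ F_19, compute rhs = x³ + 14·x + 0 mod 19, then count y ∈ F_19 with y² ≡ rhs.
  x = 0: rhs = 0, matching y values: 0 (1 points).
  x = 1: rhs = 15, matching y values: none (0 points).
  x = 2: rhs = 17, matching y values: 6, 13 (2 points).
  x = 3: rhs = 12, matching y values: none (0 points).
  x = 4: rhs = 6, matching y values: 5, 14 (2 points).
  x = 5: rhs = 5, matching y values: 9, 10 (2 points).
  x = 6: rhs = 15, matching y values: none (0 points).
  x = 7: rhs = 4, matching y values: 2, 17 (2 points).
  x = 8: rhs = 16, matching y values: 4, 15 (2 points).
  x = 9: rhs = 0, matching y values: 0 (1 points).
  x = 10: rhs = 0, matching y values: 0 (1 points).
  x = 11: rhs = 3, matching y values: none (0 points).
  x = 12: rhs = 15, matching y values: none (0 points).
  x = 13: rhs = 4, matching y values: 2, 17 (2 points).
  x = 14: rhs = 14, matching y values: none (0 points).
  x = 15: rhs = 13, matching y values: none (0 points).
  x = 16: rhs = 7, matching y values: 8, 11 (2 points).
  x = 17: rhs = 2, matching y values: none (0 points).
  x = 18: rhs = 4, matching y values: 2, 17 (2 points).
Total affine count: 19.
Full point count |E(F_19)| = 19 + 1 = 20.
Hasse bound: |20 − (19+1)| = |0| = 0 ≤ 2√19 ≈ 8.7178 ✓.


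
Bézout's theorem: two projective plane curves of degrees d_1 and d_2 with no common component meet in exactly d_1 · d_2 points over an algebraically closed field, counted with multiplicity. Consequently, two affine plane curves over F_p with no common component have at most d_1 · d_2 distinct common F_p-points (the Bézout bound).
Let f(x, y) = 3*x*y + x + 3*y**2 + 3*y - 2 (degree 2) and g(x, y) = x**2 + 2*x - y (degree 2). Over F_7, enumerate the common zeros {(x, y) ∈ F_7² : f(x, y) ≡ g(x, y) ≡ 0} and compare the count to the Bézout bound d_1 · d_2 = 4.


Common zeros: {(6, 6)}; count = 1; Bézout bound = 4.

deg(f) = 2, deg(g) = 2, so Bézout bound = 4.
Scan x ∈ F_7. For each x, list the y ∈ F_7 with f(x, y) ≡ 0 and those with g(x, y) ≡ 0 (mod 7); the common zeros in that column are the intersection.
  x = 0: f ≡ 0 at y ∈ ∅; g ≡ 0 at y ∈ {0}; common: ∅.
  x = 1: f ≡ 0 at y ∈ ∅; g ≡ 0 at y ∈ {3}; common: ∅.
  x = 2: f ≡ 0 at y ∈ {0, 4}; g ≡ 0 at y ∈ {1}; common: ∅.
  x = 3: f ≡ 0 at y ∈ ∅; g ≡ 0 at y ∈ {1}; common: ∅.
  x = 4: f ≡ 0 at y ∈ ∅; g ≡ 0 at y ∈ {3}; common: ∅.
  x = 5: f ≡ 0 at y ∈ {3, 5}; g ≡ 0 at y ∈ {0}; common: ∅.
  x = 6: f ≡ 0 at y ∈ {1, 6}; g ≡ 0 at y ∈ {6}; common: {6}.
Collecting: common zeros = {(6, 6)}, so the count is 1.
Comparison with the Bézout bound: 1 ≤ 4 = deg(f)·deg(g), as expected for curves with no common component (the affine F_7-count falls short of the bound because intersections may lie at infinity, over extension fields, or carry multiplicity).


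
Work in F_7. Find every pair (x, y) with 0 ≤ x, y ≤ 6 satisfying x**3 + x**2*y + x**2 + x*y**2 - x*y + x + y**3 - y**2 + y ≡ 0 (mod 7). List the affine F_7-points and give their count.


Affine F_7-points: {(0, 0), (0, 3), (0, 5), (1, 5), (2, 0), (3, 1), (3, 3), (4, 0), (6, 6)}; count = 9.

For each of the 49 pairs (x, y) ∈ F_7², evaluate f(x, y) mod 7. Record the zeros.
  x = 0: [0↦0, 1↦1, 2↦6, 3↦0, 4↦3, 5↦0, 6↦4]  zeros at y ∈ {0, 3, 5}
  x = 1: [0↦3, 1↦5, 2↦6, 3↦5, 4↦1, 5↦0, 6↦1]  zeros at y ∈ {5}
  x = 2: [0↦0, 1↦5, 2↦4, 3↦3, 4↦1, 5↦4, 6↦4]  zeros at y ∈ {0}
  x = 3: [0↦4, 1↦0, 2↦6, 3↦0, 4↦2, 5↦4, 6↦5]  zeros at y ∈ {1, 3}
  x = 4: [0↦0, 1↦3, 2↦4, 3↦2, 4↦3, 5↦6, 6↦3]  zeros at y ∈ {0}
  x = 5: [0↦1, 1↦6, 2↦4, 3↦1, 4↦3, 5↦2, 6↦4]  zeros at y ∈ ∅
  x = 6: [0↦6, 1↦1, 2↦5, 3↦3, 4↦1, 5↦5, 6↦0]  zeros at y ∈ {6}
Collecting zeros: affine points = {(0, 0), (0, 3), (0, 5), (1, 5), (2, 0), (3, 1), (3, 3), (4, 0), (6, 6)}.
Total count |C(F_7)_aff| = 9.


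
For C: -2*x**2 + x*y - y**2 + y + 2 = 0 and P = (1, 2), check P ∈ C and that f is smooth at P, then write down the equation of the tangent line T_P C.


Tangent line at P: -2*x - 2*y + 6 = 0.

Step 1: f(1, 2) = 0, so P lies on C.
Step 2: partial derivatives
  f_x(x, y) = -4*x + y, f_y(x, y) = x - 2*y + 1.
  f_x(P) = -2, f_y(P) = -2 (gradient nonzero, so P is smooth).
Step 3: tangent line at P: -2·(x − 1) + -2·(y − 2) = 0.
Expanding: -2*x - 2*y + 6 = 0.


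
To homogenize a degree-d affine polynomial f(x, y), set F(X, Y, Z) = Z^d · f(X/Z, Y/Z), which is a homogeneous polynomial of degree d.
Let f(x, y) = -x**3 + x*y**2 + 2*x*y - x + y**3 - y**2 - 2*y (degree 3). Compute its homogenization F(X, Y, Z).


F(X, Y, Z) = -X**3 + X*Y**2 + 2*X*Y*Z - X*Z**2 + Y**3 - Y**2*Z - 2*Y*Z**2

deg(f) = 3.
Substitute x = X/Z, y = Y/Z into f, then multiply by Z^3.
  monomial -1·x^3·y^0 ↦ -1·X^3·Y^0·Z^0.
  monomial 1·x^1·y^2 ↦ 1·X^1·Y^2·Z^0.
  monomial 2·x^1·y^1 ↦ 2·X^1·Y^1·Z^1.
  monomial -1·x^1·y^0 ↦ -1·X^1·Y^0·Z^2.
  monomial 1·x^0·y^3 ↦ 1·X^0·Y^3·Z^0.
  monomial -1·x^0·y^2 ↦ -1·X^0·Y^2·Z^1.
  monomial -2·x^0·y^1 ↦ -2·X^0·Y^1·Z^2.
Collecting: F(X, Y, Z) = -X**3 + X*Y**2 + 2*X*Y*Z - X*Z**2 + Y**3 - Y**2*Z - 2*Y*Z**2.


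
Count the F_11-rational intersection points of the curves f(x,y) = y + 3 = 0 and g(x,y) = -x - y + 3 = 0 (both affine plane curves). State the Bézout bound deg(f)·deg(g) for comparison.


Common zeros: {(6, 8)}; count = 1; Bézout bound = 1.

deg(f) = 1, deg(g) = 1, so Bézout bound = 1.
Scan x ∈ F_11. For each x, list the y ∈ F_11 with f(x, y) ≡ 0 and those with g(x, y) ≡ 0 (mod 11); the common zeros in that column are the intersection.
  x = 0: f ≡ 0 at y ∈ {8}; g ≡ 0 at y ∈ {3}; common: ∅.
  x = 1: f ≡ 0 at y ∈ {8}; g ≡ 0 at y ∈ {2}; common: ∅.
  x = 2: f ≡ 0 at y ∈ {8}; g ≡ 0 at y ∈ {1}; common: ∅.
  x = 3: f ≡ 0 at y ∈ {8}; g ≡ 0 at y ∈ {0}; common: ∅.
  x = 4: f ≡ 0 at y ∈ {8}; g ≡ 0 at y ∈ {10}; common: ∅.
  x = 5: f ≡ 0 at y ∈ {8}; g ≡ 0 at y ∈ {9}; common: ∅.
  x = 6: f ≡ 0 at y ∈ {8}; g ≡ 0 at y ∈ {8}; common: {8}.
  x = 7: f ≡ 0 at y ∈ {8}; g ≡ 0 at y ∈ {7}; common: ∅.
  x = 8: f ≡ 0 at y ∈ {8}; g ≡ 0 at y ∈ {6}; common: ∅.
  x = 9: f ≡ 0 at y ∈ {8}; g ≡ 0 at y ∈ {5}; common: ∅.
  x = 10: f ≡ 0 at y ∈ {8}; g ≡ 0 at y ∈ {4}; common: ∅.
Collecting: common zeros = {(6, 8)}, so the count is 1.
Comparison with the Bézout bound: 1 ≤ 1 = deg(f)·deg(g), as expected for curves with no common component (the bound is attained).


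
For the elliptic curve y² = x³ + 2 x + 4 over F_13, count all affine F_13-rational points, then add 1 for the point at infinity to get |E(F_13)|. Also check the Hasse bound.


Affine points = {(0, 2), (0, 11), (2, 4), (2, 9), (5, 3), (5, 10), (7, 6), (7, 7), (8, 5), (8, 8), (9, 6), (9, 7), (10, 6), (10, 7), (12, 1), (12, 12)}; affine count = 16; |E(F_13)| = 17.

Discriminant check: Δ ∝ 4a³ + 27b² = 4·2³ + 27·4² = 4·8 + 27·16 ≡ 9 (mod 13). Nonzero ⇒ E is nonsingular.
For each x ∈ F_13, compute rhs = x³ + 2·x + 4 mod 13, then count y ∈ F_13 with y² ≡ rhs.
  x = 0: rhs = 4, matching y values: 2, 11 (2 points).
  x = 1: rhs = 7, matching y values: none (0 points).
  x = 2: rhs = 3, matching y values: 4, 9 (2 points).
  x = 3: rhs = 11, matching y values: none (0 points).
  x = 4: rhs = 11, matching y values: none (0 points).
  x = 5: rhs = 9, matching y values: 3, 10 (2 points).
  x = 6: rhs = 11, matching y values: none (0 points).
  x = 7: rhs = 10, matching y values: 6, 7 (2 points).
  x = 8: rhs = 12, matching y values: 5, 8 (2 points).
  x = 9: rhs = 10, matching y values: 6, 7 (2 points).
  x = 10: rhs = 10, matching y values: 6, 7 (2 points).
  x = 11: rhs = 5, matching y values: none (0 points).
  x = 12: rhs = 1, matching y values: 1, 12 (2 points).
Total affine count: 16.
Full point count |E(F_13)| = 16 + 1 = 17.
Hasse bound: |17 − (13+1)| = |3| = 3 ≤ 2√13 ≈ 7.2111 ✓.


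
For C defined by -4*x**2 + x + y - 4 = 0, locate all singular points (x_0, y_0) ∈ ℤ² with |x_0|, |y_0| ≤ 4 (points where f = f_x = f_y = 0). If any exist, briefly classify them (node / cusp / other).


No singular points in the scanned grid; C is smooth there.

Compute partial derivatives:
  f_x = 1 - 8*x.
  f_y = 1.
f_y = 1 is a nonzero constant, so f_y never vanishes: no point (x, y) can satisfy f = f_x = f_y = 0. In particular no (x, y) ∈ {−4, ..., 4}² is singular; the curve is smooth.


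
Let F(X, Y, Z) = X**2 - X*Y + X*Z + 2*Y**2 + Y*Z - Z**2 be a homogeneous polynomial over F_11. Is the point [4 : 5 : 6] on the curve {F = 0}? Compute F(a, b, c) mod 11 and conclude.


F(4,5,6) ≡ 9 (mod 11); P is NOT on the curve.

Evaluate F(4, 5, 6) term-by-term (mod 11).
  X**2 ↦ 1·16·1·1 = 16
  -X*Y ↦ -1·4·5·1 = -20
  X*Z ↦ 1·4·1·6 = 24
  2*Y**2 ↦ 2·1·25·1 = 50
  Y*Z ↦ 1·1·5·6 = 30
  -Z**2 ↦ -1·1·1·36 = -36
Sum: F(4, 5, 6) = (16) + (-20) + (24) + (50) + (30) + (-36) = 64.
Reducing mod 11: 64 ≡ 9 (mod 11).
Since F(a, b, c) ≡ 9 ≠ 0 (mod 11), P does NOT lie on the curve.


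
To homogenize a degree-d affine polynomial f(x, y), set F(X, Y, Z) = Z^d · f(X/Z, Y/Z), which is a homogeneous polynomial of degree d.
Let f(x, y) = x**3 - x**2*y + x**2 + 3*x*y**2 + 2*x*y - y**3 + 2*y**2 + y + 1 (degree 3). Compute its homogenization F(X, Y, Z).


F(X, Y, Z) = X**3 - X**2*Y + X**2*Z + 3*X*Y**2 + 2*X*Y*Z - Y**3 + 2*Y**2*Z + Y*Z**2 + Z**3

deg(f) = 3.
Substitute x = X/Z, y = Y/Z into f, then multiply by Z^3.
  monomial 1·x^3·y^0 ↦ 1·X^3·Y^0·Z^0.
  monomial -1·x^2·y^1 ↦ -1·X^2·Y^1·Z^0.
  monomial 1·x^2·y^0 ↦ 1·X^2·Y^0·Z^1.
  monomial 3·x^1·y^2 ↦ 3·X^1·Y^2·Z^0.
  monomial 2·x^1·y^1 ↦ 2·X^1·Y^1·Z^1.
  monomial -1·x^0·y^3 ↦ -1·X^0·Y^3·Z^0.
  monomial 2·x^0·y^2 ↦ 2·X^0·Y^2·Z^1.
  monomial 1·x^0·y^1 ↦ 1·X^0·Y^1·Z^2.
  monomial 1·x^0·y^0 ↦ 1·X^0·Y^0·Z^3.
Collecting: F(X, Y, Z) = X**3 - X**2*Y + X**2*Z + 3*X*Y**2 + 2*X*Y*Z - Y**3 + 2*Y**2*Z + Y*Z**2 + Z**3.


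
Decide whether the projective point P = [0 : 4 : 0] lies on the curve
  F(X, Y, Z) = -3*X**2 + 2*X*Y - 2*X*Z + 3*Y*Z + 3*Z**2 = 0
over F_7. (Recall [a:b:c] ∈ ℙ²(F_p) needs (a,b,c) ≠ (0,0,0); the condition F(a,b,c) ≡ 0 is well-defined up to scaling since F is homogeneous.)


F(0,4,0) ≡ 0 (mod 7); P is on the curve.

Evaluate F(0, 4, 0) term-by-term (mod 7).
  -3*X**2 ↦ -3·0·1·1 = 0
  2*X*Y ↦ 2·0·4·1 = 0
  -2*X*Z ↦ -2·0·1·0 = 0
  3*Y*Z ↦ 3·1·4·0 = 0
  3*Z**2 ↦ 3·1·1·0 = 0
Sum: F(0, 4, 0) = (0) + (0) + (0) + (0) + (0) = 0.
Reducing mod 7: 0 ≡ 0 (mod 7).
Since F(a, b, c) ≡ 0 (mod 7), P lies on the curve.


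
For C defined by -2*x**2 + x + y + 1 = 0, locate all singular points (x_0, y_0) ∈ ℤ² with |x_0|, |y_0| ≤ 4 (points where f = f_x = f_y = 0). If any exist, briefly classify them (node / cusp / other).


No singular points in the scanned grid; C is smooth there.

Compute partial derivatives:
  f_x = 1 - 4*x.
  f_y = 1.
f_y = 1 is a nonzero constant, so f_y never vanishes: no point (x, y) can satisfy f = f_x = f_y = 0. In particular no (x, y) ∈ {−4, ..., 4}² is singular; the curve is smooth.


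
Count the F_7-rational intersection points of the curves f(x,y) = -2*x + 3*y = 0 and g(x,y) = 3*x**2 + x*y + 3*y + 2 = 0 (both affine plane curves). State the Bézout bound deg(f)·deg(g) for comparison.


Common zeros: ∅; count = 0; Bézout bound = 2.

deg(f) = 1, deg(g) = 2, so Bézout bound = 2.
Scan x ∈ F_7. For each x, list the y ∈ F_7 with f(x, y) ≡ 0 and those with g(x, y) ≡ 0 (mod 7); the common zeros in that column are the intersection.
  x = 0: f ≡ 0 at y ∈ {0}; g ≡ 0 at y ∈ {4}; common: ∅.
  x = 1: f ≡ 0 at y ∈ {3}; g ≡ 0 at y ∈ {4}; common: ∅.
  x = 2: f ≡ 0 at y ∈ {6}; g ≡ 0 at y ∈ {0}; common: ∅.
  x = 3: f ≡ 0 at y ∈ {2}; g ≡ 0 at y ∈ {1}; common: ∅.
  x = 4: f ≡ 0 at y ∈ {5}; g ≡ 0 at y ∈ ∅; common: ∅.
  x = 5: f ≡ 0 at y ∈ {1}; g ≡ 0 at y ∈ {0}; common: ∅.
  x = 6: f ≡ 0 at y ∈ {4}; g ≡ 0 at y ∈ {1}; common: ∅.
Collecting: common zeros = ∅, so the count is 0.
Comparison with the Bézout bound: 0 ≤ 2 = deg(f)·deg(g), as expected for curves with no common component (the affine F_7-count falls short of the bound because intersections may lie at infinity, over extension fields, or carry multiplicity).


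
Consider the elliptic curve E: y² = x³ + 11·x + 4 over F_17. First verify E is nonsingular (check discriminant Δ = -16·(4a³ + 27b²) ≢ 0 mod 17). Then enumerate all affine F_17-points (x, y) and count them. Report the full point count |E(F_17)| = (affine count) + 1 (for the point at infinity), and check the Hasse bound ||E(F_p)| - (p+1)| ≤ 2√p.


Affine points = {(0, 2), (0, 15), (1, 4), (1, 13), (2, 0), (3, 8), (3, 9), (7, 4), (7, 13), (8, 3), (8, 14), (9, 4), (9, 13), (10, 3), (10, 14), (13, 7), (13, 10), (15, 5), (15, 12), (16, 3), (16, 14)}; affine count = 21; |E(F_17)| = 22.

Discriminant check: Δ ∝ 4a³ + 27b² = 4·11³ + 27·4² = 4·1331 + 27·16 ≡ 10 (mod 17). Nonzero ⇒ E is nonsingular.
For each x ∈ F_17, compute rhs = x³ + 11·x + 4 mod 17, then count y ∈ F_17 with y² ≡ rhs.
  x = 0: rhs = 4, matching y values: 2, 15 (2 points).
  x = 1: rhs = 16, matching y values: 4, 13 (2 points).
  x = 2: rhs = 0, matching y values: 0 (1 points).
  x = 3: rhs = 13, matching y values: 8, 9 (2 points).
  x = 4: rhs = 10, matching y values: none (0 points).
  x = 5: rhs = 14, matching y values: none (0 points).
  x = 6: rhs = 14, matching y values: none (0 points).
  x = 7: rhs = 16, matching y values: 4, 13 (2 points).
  x = 8: rhs = 9, matching y values: 3, 14 (2 points).
  x = 9: rhs = 16, matching y values: 4, 13 (2 points).
  x = 10: rhs = 9, matching y values: 3, 14 (2 points).
  x = 11: rhs = 11, matching y values: none (0 points).
  x = 12: rhs = 11, matching y values: none (0 points).
  x = 13: rhs = 15, matching y values: 7, 10 (2 points).
  x = 14: rhs = 12, matching y values: none (0 points).
  x = 15: rhs = 8, matching y values: 5, 12 (2 points).
  x = 16: rhs = 9, matching y values: 3, 14 (2 points).
Total affine count: 21.
Full point count |E(F_17)| = 21 + 1 = 22.
Hasse bound: |22 − (17+1)| = |4| = 4 ≤ 2√17 ≈ 8.2462 ✓.


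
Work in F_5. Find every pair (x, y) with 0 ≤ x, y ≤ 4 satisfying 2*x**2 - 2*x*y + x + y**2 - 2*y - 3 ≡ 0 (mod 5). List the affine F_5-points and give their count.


Affine F_5-points: {(0, 3), (0, 4), (1, 0), (1, 4)}; count = 4.

For each of the 25 pairs (x, y) ∈ F_5², evaluate f(x, y) mod 5. Record the zeros.
  x = 0: [0↦2, 1↦1, 2↦2, 3↦0, 4↦0]  zeros at y ∈ {3, 4}
  x = 1: [0↦0, 1↦2, 2↦1, 3↦2, 4↦0]  zeros at y ∈ {0, 4}
  x = 2: [0↦2, 1↦2, 2↦4, 3↦3, 4↦4]  zeros at y ∈ ∅
  x = 3: [0↦3, 1↦1, 2↦1, 3↦3, 4↦2]  zeros at y ∈ ∅
  x = 4: [0↦3, 1↦4, 2↦2, 3↦2, 4↦4]  zeros at y ∈ ∅
Collecting zeros: affine points = {(0, 3), (0, 4), (1, 0), (1, 4)}.
Total count |C(F_5)_aff| = 4.


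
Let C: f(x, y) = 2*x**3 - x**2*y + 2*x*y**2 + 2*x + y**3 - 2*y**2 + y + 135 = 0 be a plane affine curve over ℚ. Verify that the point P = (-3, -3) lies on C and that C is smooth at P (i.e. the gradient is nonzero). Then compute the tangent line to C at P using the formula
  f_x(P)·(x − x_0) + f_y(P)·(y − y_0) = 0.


Tangent line at P: 56*x + 67*y + 369 = 0.

Step 1: f(-3, -3) = 0, so P lies on C.
Step 2: partial derivatives
  f_x(x, y) = 6*x**2 - 2*x*y + 2*y**2 + 2, f_y(x, y) = -x**2 + 4*x*y + 3*y**2 - 4*y + 1.
  f_x(P) = 56, f_y(P) = 67 (gradient nonzero, so P is smooth).
Step 3: tangent line at P: 56·(x − -3) + 67·(y − -3) = 0.
Expanding: 56*x + 67*y + 369 = 0.


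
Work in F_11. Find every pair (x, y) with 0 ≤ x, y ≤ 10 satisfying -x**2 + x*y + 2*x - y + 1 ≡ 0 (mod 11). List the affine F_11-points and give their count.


Affine F_11-points: {(0, 1), (2, 10), (3, 1), (4, 6), (5, 9), (6, 9), (7, 2), (8, 2), (9, 5), (10, 10)}; count = 10.

For each of the 121 pairs (x, y) ∈ F_11², evaluate f(x, y) mod 11. Record the zeros.
  x = 0: [0↦1, 1↦0, 2↦10, 3↦9, 4↦8, 5↦7, 6↦6, 7↦5, 8↦4, 9↦3, 10↦2]  zeros at y ∈ {1}
  x = 1: [0↦2, 1↦2, 2↦2, 3↦2, 4↦2, 5↦2, 6↦2, 7↦2, 8↦2, 9↦2, 10↦2]  zeros at y ∈ ∅
  x = 2: [0↦1, 1↦2, 2↦3, 3↦4, 4↦5, 5↦6, 6↦7, 7↦8, 8↦9, 9↦10, 10↦0]  zeros at y ∈ {10}
  x = 3: [0↦9, 1↦0, 2↦2, 3↦4, 4↦6, 5↦8, 6↦10, 7↦1, 8↦3, 9↦5, 10↦7]  zeros at y ∈ {1}
  x = 4: [0↦4, 1↦7, 2↦10, 3↦2, 4↦5, 5↦8, 6↦0, 7↦3, 8↦6, 9↦9, 10↦1]  zeros at y ∈ {6}
  x = 5: [0↦8, 1↦1, 2↦5, 3↦9, 4↦2, 5↦6, 6↦10, 7↦3, 8↦7, 9↦0, 10↦4]  zeros at y ∈ {9}
  x = 6: [0↦10, 1↦4, 2↦9, 3↦3, 4↦8, 5↦2, 6↦7, 7↦1, 8↦6, 9↦0, 10↦5]  zeros at y ∈ {9}
  x = 7: [0↦10, 1↦5, 2↦0, 3↦6, 4↦1, 5↦7, 6↦2, 7↦8, 8↦3, 9↦9, 10↦4]  zeros at y ∈ {2}
  x = 8: [0↦8, 1↦4, 2↦0, 3↦7, 4↦3, 5↦10, 6↦6, 7↦2, 8↦9, 9↦5, 10↦1]  zeros at y ∈ {2}
  x = 9: [0↦4, 1↦1, 2↦9, 3↦6, 4↦3, 5↦0, 6↦8, 7↦5, 8↦2, 9↦10, 10↦7]  zeros at y ∈ {5}
  x = 10: [0↦9, 1↦7, 2↦5, 3↦3, 4↦1, 5↦10, 6↦8, 7↦6, 8↦4, 9↦2, 10↦0]  zeros at y ∈ {10}
Collecting zeros: affine points = {(0, 1), (2, 10), (3, 1), (4, 6), (5, 9), (6, 9), (7, 2), (8, 2), (9, 5), (10, 10)}.
Total count |C(F_11)_aff| = 10.


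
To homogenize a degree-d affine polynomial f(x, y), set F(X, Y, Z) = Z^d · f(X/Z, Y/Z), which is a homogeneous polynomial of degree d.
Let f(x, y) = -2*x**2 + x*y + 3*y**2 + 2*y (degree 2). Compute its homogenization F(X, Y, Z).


F(X, Y, Z) = -2*X**2 + X*Y + 3*Y**2 + 2*Y*Z

deg(f) = 2.
Substitute x = X/Z, y = Y/Z into f, then multiply by Z^2.
  monomial -2·x^2·y^0 ↦ -2·X^2·Y^0·Z^0.
  monomial 1·x^1·y^1 ↦ 1·X^1·Y^1·Z^0.
  monomial 3·x^0·y^2 ↦ 3·X^0·Y^2·Z^0.
  monomial 2·x^0·y^1 ↦ 2·X^0·Y^1·Z^1.
Collecting: F(X, Y, Z) = -2*X**2 + X*Y + 3*Y**2 + 2*Y*Z.


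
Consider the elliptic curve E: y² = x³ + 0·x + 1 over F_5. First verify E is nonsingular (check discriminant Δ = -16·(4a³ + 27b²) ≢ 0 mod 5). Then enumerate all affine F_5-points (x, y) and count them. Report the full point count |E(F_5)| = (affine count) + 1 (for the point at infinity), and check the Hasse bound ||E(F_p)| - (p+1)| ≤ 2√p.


Affine points = {(0, 1), (0, 4), (2, 2), (2, 3), (4, 0)}; affine count = 5; |E(F_5)| = 6.

Discriminant check: Δ ∝ 4a³ + 27b² = 4·0³ + 27·1² = 4·0 + 27·1 ≡ 2 (mod 5). Nonzero ⇒ E is nonsingular.
For each x ∈ F_5, compute rhs = x³ + 0·x + 1 mod 5, then count y ∈ F_5 with y² ≡ rhs.
  x = 0: rhs = 1, matching y values: 1, 4 (2 points).
  x = 1: rhs = 2, matching y values: none (0 points).
  x = 2: rhs = 4, matching y values: 2, 3 (2 points).
  x = 3: rhs = 3, matching y values: none (0 points).
  x = 4: rhs = 0, matching y values: 0 (1 points).
Total affine count: 5.
Full point count |E(F_5)| = 5 + 1 = 6.
Hasse bound: |6 − (5+1)| = |0| = 0 ≤ 2√5 ≈ 4.4721 ✓.


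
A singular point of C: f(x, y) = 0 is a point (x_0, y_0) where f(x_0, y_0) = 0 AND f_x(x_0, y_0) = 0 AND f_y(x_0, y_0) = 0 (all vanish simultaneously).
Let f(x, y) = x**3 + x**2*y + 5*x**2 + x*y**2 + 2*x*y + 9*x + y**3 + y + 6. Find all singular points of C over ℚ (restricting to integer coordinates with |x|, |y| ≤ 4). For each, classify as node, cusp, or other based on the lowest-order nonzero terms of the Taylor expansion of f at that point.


Singular points: {(-2, 1)}; classification: cusp.

Compute partial derivatives:
  f_x = 3*x**2 + 2*x*y + 10*x + y**2 + 2*y + 9.
  f_y = x**2 + 2*x*y + 2*x + 3*y**2 + 1.
Scan x_0 ∈ {−4, ..., 4}. For each x_0, f_y(x_0, y) is a polynomial in y; find its integer roots y ∈ {−4, ..., 4}, then test f_x and f at those candidates.
  x = -4: f_y(-4, y) = 3*y**2 - 8*y + 9; no integer root y with |y| ≤ 4.
  x = -3: f_y(-3, y) = 3*y**2 - 6*y + 4; no integer root y with |y| ≤ 4.
  x = -2: f_y(-2, y) = 3*y**2 - 4*y + 1; vanishes at y ∈ {1}. (-2, 1): f_x = 0, f = 0 — SINGULAR.
  x = -1: f_y(-1, y) = 3*y**2 - 2*y; vanishes at y ∈ {0}. (-1, 0): f_x = 2 ≠ 0.
  x = 0: f_y(0, y) = 3*y**2 + 1; no integer root y with |y| ≤ 4.
  x = 1: f_y(1, y) = 3*y**2 + 2*y + 4; no integer root y with |y| ≤ 4.
  x = 2: f_y(2, y) = 3*y**2 + 4*y + 9; no integer root y with |y| ≤ 4.
  x = 3: f_y(3, y) = 3*y**2 + 6*y + 16; no integer root y with |y| ≤ 4.
  x = 4: f_y(4, y) = 3*y**2 + 8*y + 25; no integer root y with |y| ≤ 4.
Only singular point on the grid: (-2, 1).
Classify: substitute x = -2 + u, y = 1 + v and expand: f = u**3 + u**2*v + u*v**2 + v**3 + v**2.
No constant or linear terms (consistent with a singular point). Quadratic part: v**2. Cubic part: u**3 + u**2*v + u*v**2 + v**3.
The quadratic part v**2 is a perfect square, so there is a single (double) tangent line v = 0, i.e. y = 1. Restricting the cubic part to that line (v = 0) leaves u**3 ≠ 0, so f is not divisible by v and the branch is v² ≈ -u**3 to lowest order — this is a cusp.
Classification: cusp.


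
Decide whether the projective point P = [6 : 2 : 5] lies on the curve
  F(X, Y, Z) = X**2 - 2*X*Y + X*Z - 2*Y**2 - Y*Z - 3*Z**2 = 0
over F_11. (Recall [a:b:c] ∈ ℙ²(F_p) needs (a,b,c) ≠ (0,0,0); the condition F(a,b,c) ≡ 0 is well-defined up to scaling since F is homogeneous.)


F(6,2,5) ≡ 4 (mod 11); P is NOT on the curve.

Evaluate F(6, 2, 5) term-by-term (mod 11).
  X**2 ↦ 1·36·1·1 = 36
  -2*X*Y ↦ -2·6·2·1 = -24
  X*Z ↦ 1·6·1·5 = 30
  -2*Y**2 ↦ -2·1·4·1 = -8
  -Y*Z ↦ -1·1·2·5 = -10
  -3*Z**2 ↦ -3·1·1·25 = -75
Sum: F(6, 2, 5) = (36) + (-24) + (30) + (-8) + (-10) + (-75) = -51.
Reducing mod 11: -51 ≡ 4 (mod 11).
Since F(a, b, c) ≡ 4 ≠ 0 (mod 11), P does NOT lie on the curve.


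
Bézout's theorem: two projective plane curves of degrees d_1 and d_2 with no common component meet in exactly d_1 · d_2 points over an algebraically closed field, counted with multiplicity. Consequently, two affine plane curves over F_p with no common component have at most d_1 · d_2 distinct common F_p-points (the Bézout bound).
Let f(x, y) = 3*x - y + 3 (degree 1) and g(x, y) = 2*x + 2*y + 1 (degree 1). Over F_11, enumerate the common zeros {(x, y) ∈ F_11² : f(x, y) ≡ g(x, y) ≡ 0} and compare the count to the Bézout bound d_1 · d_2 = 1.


Common zeros: {(6, 10)}; count = 1; Bézout bound = 1.

deg(f) = 1, deg(g) = 1, so Bézout bound = 1.
Scan x ∈ F_11. For each x, list the y ∈ F_11 with f(x, y) ≡ 0 and those with g(x, y) ≡ 0 (mod 11); the common zeros in that column are the intersection.
  x = 0: f ≡ 0 at y ∈ {3}; g ≡ 0 at y ∈ {5}; common: ∅.
  x = 1: f ≡ 0 at y ∈ {6}; g ≡ 0 at y ∈ {4}; common: ∅.
  x = 2: f ≡ 0 at y ∈ {9}; g ≡ 0 at y ∈ {3}; common: ∅.
  x = 3: f ≡ 0 at y ∈ {1}; g ≡ 0 at y ∈ {2}; common: ∅.
  x = 4: f ≡ 0 at y ∈ {4}; g ≡ 0 at y ∈ {1}; common: ∅.
  x = 5: f ≡ 0 at y ∈ {7}; g ≡ 0 at y ∈ {0}; common: ∅.
  x = 6: f ≡ 0 at y ∈ {10}; g ≡ 0 at y ∈ {10}; common: {10}.
  x = 7: f ≡ 0 at y ∈ {2}; g ≡ 0 at y ∈ {9}; common: ∅.
  x = 8: f ≡ 0 at y ∈ {5}; g ≡ 0 at y ∈ {8}; common: ∅.
  x = 9: f ≡ 0 at y ∈ {8}; g ≡ 0 at y ∈ {7}; common: ∅.
  x = 10: f ≡ 0 at y ∈ {0}; g ≡ 0 at y ∈ {6}; common: ∅.
Collecting: common zeros = {(6, 10)}, so the count is 1.
Comparison with the Bézout bound: 1 ≤ 1 = deg(f)·deg(g), as expected for curves with no common component (the bound is attained).
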